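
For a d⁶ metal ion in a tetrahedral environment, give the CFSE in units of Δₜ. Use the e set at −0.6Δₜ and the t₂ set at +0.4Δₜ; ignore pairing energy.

-0.6 Δₜ

Tetrahedral splitting is small, so the complex is high-spin.
Configuration: e³ t₂³.
CFSE = 3(-0.6Δₜ) + 3(0.4Δₜ) = -1.8Δₜ + 1.2Δₜ = -0.6Δₜ.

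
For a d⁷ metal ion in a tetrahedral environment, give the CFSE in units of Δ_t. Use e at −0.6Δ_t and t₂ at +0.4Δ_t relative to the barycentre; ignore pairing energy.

Tetrahedral fields are weak (Δₜ ≈ 4/9 Δₒ), so electrons fill high-spin.
Configuration: e⁴ t₂³.
CFSE = 4(-0.6Δ_t) + 3(0.4Δ_t) = -2.4Δ_t + 1.2Δ_t = -1.2Δ_t.

-1.2 Δ_t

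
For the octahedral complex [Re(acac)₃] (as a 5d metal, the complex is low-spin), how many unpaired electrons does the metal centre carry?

2

Each acac⁻ contributes -1; 3 × (-1) = -3. With overall charge +0, Re is in the +3 oxidation state.
Group 7 minus oxidation state +3 gives a d⁴ configuration for Re³⁺.
Configuration: t₂g⁴ eg⁰, giving 2 unpaired electrons.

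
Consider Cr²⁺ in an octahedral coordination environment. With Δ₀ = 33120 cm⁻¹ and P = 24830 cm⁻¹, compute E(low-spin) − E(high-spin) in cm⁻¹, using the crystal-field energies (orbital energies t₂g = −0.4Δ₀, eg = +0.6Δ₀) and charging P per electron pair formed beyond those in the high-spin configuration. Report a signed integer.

Group 6 minus oxidation state +2 gives a d⁴ configuration for Cr²⁺.
High-spin: t₂g³ eg¹, CFSE = -0.6Δ₀ = -19872 cm⁻¹.
Low-spin t₂g⁴ eg⁰ gives -1.6Δ₀ = -52992 cm⁻¹, but forming 1 extra pair costs 1P = 24830 cm⁻¹, so E(LS) = -52992 + 24830 = -28162 cm⁻¹.
Thus E(LS) − E(HS) = -8290 cm⁻¹.

-8290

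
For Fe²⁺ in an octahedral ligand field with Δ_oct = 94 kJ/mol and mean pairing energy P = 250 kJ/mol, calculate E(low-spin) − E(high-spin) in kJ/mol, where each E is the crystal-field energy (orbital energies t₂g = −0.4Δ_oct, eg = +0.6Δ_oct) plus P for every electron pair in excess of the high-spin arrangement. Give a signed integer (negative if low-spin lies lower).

Fe sits in group 8; removing 2 electrons leaves Fe²⁺ with 8 − 2 = 6 d electrons.
In the high-spin limit (t₂g⁴ eg²) the orbital term is -0.4Δ_oct = -38 kJ/mol, with no excess pairing.
Low-spin t₂g⁶ eg⁰ gives -2.4Δ_oct = -226 kJ/mol, but forming 2 extra pairs costs 2P = 500 kJ/mol, so E(LS) = -226 + 500 = 274 kJ/mol.
The difference is 274 − (-38) = 312 kJ/mol, so high-spin lies lower.

312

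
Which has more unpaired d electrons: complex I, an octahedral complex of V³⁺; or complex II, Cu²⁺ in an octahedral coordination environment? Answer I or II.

I: Group 5 minus oxidation state +3 gives a d² configuration for V³⁺; For octahedral d² the high- and low-spin configurations coincide; t2g^2 e_g^0 → 2 unpaired.
II: Cu sits in group 11; removing 2 electrons leaves Cu²⁺ with 11 − 2 = 9 d electrons; t2g^6 e_g^3 → 1 unpaired.
So I has more unpaired electrons.

I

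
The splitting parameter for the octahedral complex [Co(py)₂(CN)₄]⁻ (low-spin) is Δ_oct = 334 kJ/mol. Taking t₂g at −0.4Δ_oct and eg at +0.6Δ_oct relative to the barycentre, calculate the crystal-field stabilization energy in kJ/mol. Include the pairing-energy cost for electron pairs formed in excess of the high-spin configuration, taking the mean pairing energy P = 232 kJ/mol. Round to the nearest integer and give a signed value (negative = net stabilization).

Ligand charges: 2×(+0) from py and 4×(-1) from CN⁻ sum to -4; with overall charge -1, Co is +3.
Group 9 minus oxidation state +3 gives a d⁶ configuration for Co³⁺.
Electron filling gives t₂g⁶ eg⁰.
CFSE(orbital) = 6×(-0.4Δ_oct) + 0×(0.6Δ_oct) = -2.4Δ_oct; with Δ_oct = 334 kJ/mol that is -802 kJ/mol.
High-spin d⁶ would be t₂g⁴ eg² with 1 pair; low-spin has 3, so 2 excess pairs cost +2P = +464 kJ/mol.
Net CFSE = -802 + 464 = -338 kJ/mol.

-338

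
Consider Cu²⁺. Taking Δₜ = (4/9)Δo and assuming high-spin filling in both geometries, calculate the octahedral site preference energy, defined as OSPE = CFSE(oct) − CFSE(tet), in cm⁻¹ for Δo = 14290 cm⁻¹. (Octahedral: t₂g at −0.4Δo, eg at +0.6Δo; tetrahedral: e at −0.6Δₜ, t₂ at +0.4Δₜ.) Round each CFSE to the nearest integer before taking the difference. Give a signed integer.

-6034

Cu is in group 11, so Cu²⁺ is d⁹ (11 − 2 = 9).
Octahedral high-spin t₂g⁶ eg³: CFSE = -0.6 × 14290 = -8574 cm⁻¹.
In a tetrahedral site the filling is e⁴ t₂⁵: CFSE(tet) = -0.4Δₜ = -0.4 × (4/9)(14290) = -2540 cm⁻¹.
Subtracting, OSPE = -8574 − (-2540) = -6034 cm⁻¹.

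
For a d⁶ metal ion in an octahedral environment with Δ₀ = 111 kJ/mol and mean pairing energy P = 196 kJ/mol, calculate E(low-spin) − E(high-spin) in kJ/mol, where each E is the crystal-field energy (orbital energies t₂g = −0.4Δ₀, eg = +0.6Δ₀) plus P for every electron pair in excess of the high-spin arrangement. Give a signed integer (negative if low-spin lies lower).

High-spin: t₂g⁴ eg², CFSE = -0.4Δ₀ = -44 kJ/mol.
Low-spin t₂g⁶ eg⁰ gives -2.4Δ₀ = -266 kJ/mol, but forming 2 extra pairs costs 2P = 392 kJ/mol, so E(LS) = -266 + 392 = 126 kJ/mol.
The difference is 126 − (-44) = 170 kJ/mol, so high-spin lies lower.

170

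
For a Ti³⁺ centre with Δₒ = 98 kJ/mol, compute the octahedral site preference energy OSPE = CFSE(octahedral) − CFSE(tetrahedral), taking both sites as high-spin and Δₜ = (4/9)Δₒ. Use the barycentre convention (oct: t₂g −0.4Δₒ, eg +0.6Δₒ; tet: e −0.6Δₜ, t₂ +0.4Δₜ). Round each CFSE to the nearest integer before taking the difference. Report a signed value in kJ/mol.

-13

Ti is in group 4, so Ti³⁺ is d¹ (4 − 3 = 1).
In an octahedral site d¹ (HS) is t₂g¹ eg⁰, giving CFSE(oct) = -0.4Δₒ = -39 kJ/mol.
Tetrahedral: e¹ t₂⁰, CFSE = 1(−0.6) + 0(+0.4) = -0.6Δₜ = -0.6 × (4/9) × 98 = -26 kJ/mol.
Subtracting, OSPE = -39 − (-26) = -13 kJ/mol.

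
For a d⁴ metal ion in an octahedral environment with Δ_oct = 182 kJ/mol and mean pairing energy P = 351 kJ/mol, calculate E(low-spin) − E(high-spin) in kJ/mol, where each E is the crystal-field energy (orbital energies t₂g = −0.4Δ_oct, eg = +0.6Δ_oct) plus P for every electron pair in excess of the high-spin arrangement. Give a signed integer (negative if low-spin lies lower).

169

High-spin: t₂g³ eg¹, CFSE = -0.6Δ_oct = -109 kJ/mol.
For low-spin the configuration is t₂g⁴ eg⁰: orbital energy -1.6 × 182 = -291 kJ/mol, and 1 additional pair relative to high-spin adds 351 kJ/mol, giving 60 kJ/mol.
The difference is 60 − (-109) = 169 kJ/mol, so high-spin lies lower.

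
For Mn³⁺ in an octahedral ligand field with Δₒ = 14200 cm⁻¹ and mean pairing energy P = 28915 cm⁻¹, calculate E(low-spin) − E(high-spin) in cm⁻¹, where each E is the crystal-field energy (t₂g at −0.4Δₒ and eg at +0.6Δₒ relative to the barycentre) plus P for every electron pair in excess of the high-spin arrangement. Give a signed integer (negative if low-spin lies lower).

Mn³⁺: group 7, so d-count = 7 − 3 = 4.
High-spin d⁴ fills as t₂g³ eg¹ with CFSE 3(−0.4) + 1(+0.6) = -0.6Δₒ = -8520 cm⁻¹.
Low-spin: t₂g⁴ eg⁰, orbital CFSE = -1.6Δₒ = -22720 cm⁻¹; plus 1 excess pair × P = +28915 cm⁻¹; total 6195 cm⁻¹.
The difference is 6195 − (-8520) = 14715 cm⁻¹, so high-spin lies lower.

14715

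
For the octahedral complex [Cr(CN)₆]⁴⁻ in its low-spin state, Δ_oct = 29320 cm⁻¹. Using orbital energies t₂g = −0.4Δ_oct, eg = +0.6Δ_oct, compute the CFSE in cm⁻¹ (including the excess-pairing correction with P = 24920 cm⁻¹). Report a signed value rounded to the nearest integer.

Each CN⁻ contributes -1; 6 × (-1) = -6. With overall charge -4, Cr is in the +2 oxidation state.
Group 6 minus oxidation state +2 gives a d⁴ configuration for Cr²⁺.
The d⁴ electrons fill as t₂g⁴ eg⁰.
Orbital CFSE = 4(-0.4) + 0(0.6) = -1.6Δ_oct = -1.6 × 29320 = -46912 cm⁻¹.
High-spin d⁴ would be t₂g³ eg¹ with 0 pairs; low-spin has 1, so 1 excess pair costs +1P = +24920 cm⁻¹.
Combining: -46912 + 24920 = -21992 cm⁻¹.

-21992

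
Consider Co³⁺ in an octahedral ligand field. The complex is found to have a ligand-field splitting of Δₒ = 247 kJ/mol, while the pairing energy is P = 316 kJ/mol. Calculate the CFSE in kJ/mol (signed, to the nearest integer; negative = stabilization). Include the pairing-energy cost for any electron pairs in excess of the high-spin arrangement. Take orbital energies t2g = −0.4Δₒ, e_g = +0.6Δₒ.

-99

Co is in group 9, so Co³⁺ is d⁶ (9 − 3 = 6).
With Δₒ < P the complex is high-spin.
That gives t2g^4 e_g^2.
Orbital CFSE = -0.4Δₒ = -0.4 × 247 = -99 kJ/mol.
High-spin has no excess pairs, so no pairing correction applies.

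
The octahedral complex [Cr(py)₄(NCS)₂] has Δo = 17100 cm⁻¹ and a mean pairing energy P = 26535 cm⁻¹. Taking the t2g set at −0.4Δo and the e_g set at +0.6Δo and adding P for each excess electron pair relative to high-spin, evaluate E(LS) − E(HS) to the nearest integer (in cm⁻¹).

Ligand charges: 4×(+0) from py and 2×(-1) from NCS⁻ sum to -2; with overall charge +0, Cr is +2.
Cr sits in group 6; removing 2 electrons leaves Cr²⁺ with 6 − 2 = 4 d electrons.
In the high-spin limit (t2g^3 e_g^1) the orbital term is -0.6Δo = -10260 cm⁻¹, with no excess pairing.
Low-spin: t2g^4 e_g^0, orbital CFSE = -1.6Δo = -27360 cm⁻¹; plus 1 excess pair × P = +26535 cm⁻¹; total -825 cm⁻¹.
The difference is -825 − (-10260) = 9435 cm⁻¹, so high-spin lies lower.

9435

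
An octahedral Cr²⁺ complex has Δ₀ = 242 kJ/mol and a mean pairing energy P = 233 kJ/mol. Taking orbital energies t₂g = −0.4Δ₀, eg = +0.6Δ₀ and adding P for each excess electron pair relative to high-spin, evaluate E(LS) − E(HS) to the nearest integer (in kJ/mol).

-9

Cr²⁺: group 6, so d-count = 6 − 2 = 4.
In the high-spin limit (t₂g³ eg¹) the orbital term is -0.6Δ₀ = -145 kJ/mol, with no excess pairing.
Low-spin t₂g⁴ eg⁰ gives -1.6Δ₀ = -387 kJ/mol, but forming 1 extra pair costs 1P = 233 kJ/mol, so E(LS) = -387 + 233 = -154 kJ/mol.
Thus E(LS) − E(HS) = -9 kJ/mol.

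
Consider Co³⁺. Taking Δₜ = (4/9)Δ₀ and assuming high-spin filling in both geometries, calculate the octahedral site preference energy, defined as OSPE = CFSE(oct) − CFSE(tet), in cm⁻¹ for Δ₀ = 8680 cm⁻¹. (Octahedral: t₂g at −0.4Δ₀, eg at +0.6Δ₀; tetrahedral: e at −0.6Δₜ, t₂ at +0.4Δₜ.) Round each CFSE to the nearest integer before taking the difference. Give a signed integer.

-1157

Co sits in group 9; removing 3 electrons leaves Co³⁺ with 9 − 3 = 6 d electrons.
Octahedral (high-spin): t₂g⁴ eg², CFSE = 4(−0.4) + 2(+0.6) = -0.4Δ₀ = -0.4 × 8680 = -3472 cm⁻¹.
In a tetrahedral site the filling is e³ t₂³: CFSE(tet) = -0.6Δₜ = -0.6 × (4/9)(8680) = -2315 cm⁻¹.
OSPE = -3472 − (-2315) = -1157 cm⁻¹.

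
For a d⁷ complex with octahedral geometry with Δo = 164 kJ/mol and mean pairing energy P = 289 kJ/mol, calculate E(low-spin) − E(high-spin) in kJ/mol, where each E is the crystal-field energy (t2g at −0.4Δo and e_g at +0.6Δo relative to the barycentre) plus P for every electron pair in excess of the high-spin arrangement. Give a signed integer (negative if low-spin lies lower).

125

In the high-spin limit (t2g^5 e_g^2) the orbital term is -0.8Δo = -131 kJ/mol, with no excess pairing.
Low-spin t2g^6 e_g^1 gives -1.8Δo = -295 kJ/mol, but forming 1 extra pair costs 1P = 289 kJ/mol, so E(LS) = -295 + 289 = -6 kJ/mol.
E(LS) − E(HS) = -6 − (-131) = 125 kJ/mol.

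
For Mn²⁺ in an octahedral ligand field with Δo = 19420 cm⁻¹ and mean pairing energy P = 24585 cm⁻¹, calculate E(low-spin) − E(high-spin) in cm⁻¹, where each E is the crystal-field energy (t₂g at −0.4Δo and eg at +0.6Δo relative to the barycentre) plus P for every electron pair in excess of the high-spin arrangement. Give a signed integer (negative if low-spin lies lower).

10330

Group 7 minus oxidation state +2 gives a d⁵ configuration for Mn²⁺.
In the high-spin limit (t₂g³ eg²) the orbital term is 0.0Δo = 0 cm⁻¹, with no excess pairing.
Low-spin t₂g⁵ eg⁰ gives -2.0Δo = -38840 cm⁻¹, but forming 2 extra pairs costs 2P = 49170 cm⁻¹, so E(LS) = -38840 + 49170 = 10330 cm⁻¹.
Thus E(LS) − E(HS) = 10330 cm⁻¹.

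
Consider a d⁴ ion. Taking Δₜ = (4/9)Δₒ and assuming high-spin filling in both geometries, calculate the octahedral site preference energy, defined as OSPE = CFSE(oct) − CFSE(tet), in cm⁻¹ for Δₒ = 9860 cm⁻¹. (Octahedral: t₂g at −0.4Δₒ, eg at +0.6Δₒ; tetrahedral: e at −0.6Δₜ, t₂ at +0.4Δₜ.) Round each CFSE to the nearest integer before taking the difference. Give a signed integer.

Octahedral (high-spin): t2g^3 e_g^1, CFSE = 3(−0.4) + 1(+0.6) = -0.6Δₒ = -0.6 × 9860 = -5916 cm⁻¹.
Tetrahedral: e^2 t2^2, CFSE = 2(−0.6) + 2(+0.4) = -0.4Δₜ = -0.4 × (4/9) × 9860 = -1753 cm⁻¹.
OSPE = -5916 − (-1753) = -4163 cm⁻¹.

-4163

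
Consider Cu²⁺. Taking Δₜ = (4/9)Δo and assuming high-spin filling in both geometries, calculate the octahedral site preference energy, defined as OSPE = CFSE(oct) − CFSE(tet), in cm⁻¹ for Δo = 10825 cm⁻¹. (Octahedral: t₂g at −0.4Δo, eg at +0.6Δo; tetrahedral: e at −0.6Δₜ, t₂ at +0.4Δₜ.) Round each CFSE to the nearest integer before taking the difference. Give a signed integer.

Group 11 minus oxidation state +2 gives a d⁹ configuration for Cu²⁺.
Octahedral (high-spin): t2g^6 e_g^3, CFSE = 6(−0.4) + 3(+0.6) = -0.6Δo = -0.6 × 10825 = -6495 cm⁻¹.
Tetrahedral e^4 t2^5 gives -0.4Δₜ = -0.4 × (4/9) × 10825 = -1924 cm⁻¹.
OSPE = -6495 − (-1924) = -4571 cm⁻¹.

-4571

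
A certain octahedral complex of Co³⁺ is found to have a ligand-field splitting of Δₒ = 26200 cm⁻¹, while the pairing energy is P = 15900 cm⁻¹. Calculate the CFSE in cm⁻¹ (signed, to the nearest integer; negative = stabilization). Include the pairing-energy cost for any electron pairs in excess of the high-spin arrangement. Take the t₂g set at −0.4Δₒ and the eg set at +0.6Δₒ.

Co³⁺: group 9, so d-count = 9 − 3 = 6.
Δₒ > P, so pairing is preferred: the ground state is low-spin.
That gives t₂g⁶ eg⁰.
Orbital CFSE = -2.4Δₒ = -2.4 × 26200 = -62880 cm⁻¹.
Excess pairs vs high-spin: 3 − 1 = 2; pairing cost = +31800 cm⁻¹.
Net CFSE = -62880 + 31800 = -31080 cm⁻¹.

-31080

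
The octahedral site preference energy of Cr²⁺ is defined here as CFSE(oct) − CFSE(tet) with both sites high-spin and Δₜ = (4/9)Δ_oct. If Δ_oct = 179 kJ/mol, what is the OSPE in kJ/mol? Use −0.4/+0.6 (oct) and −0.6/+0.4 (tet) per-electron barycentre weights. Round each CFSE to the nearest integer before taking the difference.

Group 6 minus oxidation state +2 gives a d⁴ configuration for Cr²⁺.
Octahedral (high-spin): t₂g³ eg¹, CFSE = 3(−0.4) + 1(+0.6) = -0.6Δ_oct = -0.6 × 179 = -107 kJ/mol.
Tetrahedral: e² t₂², CFSE = 2(−0.6) + 2(+0.4) = -0.4Δₜ = -0.4 × (4/9) × 179 = -32 kJ/mol.
Subtracting, OSPE = -107 − (-32) = -75 kJ/mol.

-75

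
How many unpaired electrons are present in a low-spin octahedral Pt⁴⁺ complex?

Pt is in group 10, so Pt⁴⁺ is d⁶ (10 − 4 = 6).
Configuration: t2g^6 e_g^0, giving 0 unpaired electrons.

0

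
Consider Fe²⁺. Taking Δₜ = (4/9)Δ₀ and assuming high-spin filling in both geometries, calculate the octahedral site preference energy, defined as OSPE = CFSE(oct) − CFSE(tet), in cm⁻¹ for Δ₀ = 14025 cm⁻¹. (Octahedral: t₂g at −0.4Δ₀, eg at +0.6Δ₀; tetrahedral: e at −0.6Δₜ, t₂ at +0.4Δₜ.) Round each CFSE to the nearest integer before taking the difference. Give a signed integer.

-1870

Fe sits in group 8; removing 2 electrons leaves Fe²⁺ with 8 − 2 = 6 d electrons.
In an octahedral site d⁶ (HS) is t₂g⁴ eg², giving CFSE(oct) = -0.4Δ₀ = -5610 cm⁻¹.
Tetrahedral e³ t₂³ gives -0.6Δₜ = -0.6 × (4/9) × 14025 = -3740 cm⁻¹.
OSPE = CFSE(oct) − CFSE(tet) = -5610 − (-3740) = -1870 cm⁻¹.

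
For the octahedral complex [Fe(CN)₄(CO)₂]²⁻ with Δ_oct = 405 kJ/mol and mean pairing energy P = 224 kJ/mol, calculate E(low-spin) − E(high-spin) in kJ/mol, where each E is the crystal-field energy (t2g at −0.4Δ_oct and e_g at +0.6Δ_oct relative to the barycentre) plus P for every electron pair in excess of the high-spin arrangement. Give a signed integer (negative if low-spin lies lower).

Ligand charges: 4×(-1) from CN⁻ and 2×(+0) from CO sum to -4; with overall charge -2, Fe is +2.
Fe²⁺: group 8, so d-count = 8 − 2 = 6.
In the high-spin limit (t2g^4 e_g^2) the orbital term is -0.4Δ_oct = -162 kJ/mol, with no excess pairing.
Low-spin t2g^6 e_g^0 gives -2.4Δ_oct = -972 kJ/mol, but forming 2 extra pairs costs 2P = 448 kJ/mol, so E(LS) = -972 + 448 = -524 kJ/mol.
The difference is -524 − (-162) = -362 kJ/mol, so low-spin lies lower.

-362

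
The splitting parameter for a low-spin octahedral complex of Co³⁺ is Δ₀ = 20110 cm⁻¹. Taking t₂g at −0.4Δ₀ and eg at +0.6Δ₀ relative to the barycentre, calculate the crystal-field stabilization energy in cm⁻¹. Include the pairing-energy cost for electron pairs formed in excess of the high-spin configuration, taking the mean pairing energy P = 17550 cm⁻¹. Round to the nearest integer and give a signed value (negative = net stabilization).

-13164

Co³⁺: group 9, so d-count = 9 − 3 = 6.
Configuration: t₂g⁶ eg⁰.
Orbital CFSE = 6(-0.4) + 0(0.6) = -2.4Δ₀ = -2.4 × 20110 = -48264 cm⁻¹.
High-spin d⁶ would be t₂g⁴ eg² with 1 pair; low-spin has 3, so 2 excess pairs cost +2P = +35100 cm⁻¹.
Combining: -48264 + 35100 = -13164 cm⁻¹.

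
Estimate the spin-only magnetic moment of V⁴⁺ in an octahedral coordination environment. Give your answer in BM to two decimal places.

1.73 BM

V⁴⁺: group 5, so d-count = 5 − 4 = 1.
Configuration: t₂g¹ eg⁰ → 1 unpaired electron.
μ(spin-only) = √[1(1+2)] = √3 ≈ 1.73 BM.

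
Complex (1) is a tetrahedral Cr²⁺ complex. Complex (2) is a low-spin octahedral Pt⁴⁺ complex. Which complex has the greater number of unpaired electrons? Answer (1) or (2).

(1): Group 6 minus oxidation state +2 gives a d⁴ configuration for Cr²⁺; Tetrahedral splitting is small, so the complex is high-spin; e² t₂² → 4 unpaired.
(2): Pt is in group 10, so Pt⁴⁺ is d⁶ (10 − 4 = 6); t₂g⁶ eg⁰ → 0 unpaired.
So (1) has more unpaired electrons.

(1)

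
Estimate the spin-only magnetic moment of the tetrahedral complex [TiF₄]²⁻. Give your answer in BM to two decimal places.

2.83 BM

Each F⁻ contributes -1; 4 × (-1) = -4. With overall charge -2, Ti is in the +2 oxidation state.
Ti sits in group 4; removing 2 electrons leaves Ti²⁺ with 4 − 2 = 2 d electrons.
Tetrahedral splitting is small, so the complex is high-spin.
Configuration: e^2 t2^0 → 2 unpaired electrons.
μ(spin-only) = √[2(2+2)] = √8 ≈ 2.83 BM.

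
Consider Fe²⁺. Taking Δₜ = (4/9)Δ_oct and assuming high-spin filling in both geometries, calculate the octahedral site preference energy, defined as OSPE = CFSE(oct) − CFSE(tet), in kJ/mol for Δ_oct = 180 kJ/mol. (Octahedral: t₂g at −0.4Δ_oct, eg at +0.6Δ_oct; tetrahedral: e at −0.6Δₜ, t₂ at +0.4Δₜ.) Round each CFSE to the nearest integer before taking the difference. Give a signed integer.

Fe sits in group 8; removing 2 electrons leaves Fe²⁺ with 8 − 2 = 6 d electrons.
In an octahedral site d⁶ (HS) is t₂g⁴ eg², giving CFSE(oct) = -0.4Δ_oct = -72 kJ/mol.
In a tetrahedral site the filling is e³ t₂³: CFSE(tet) = -0.6Δₜ = -0.6 × (4/9)(180) = -48 kJ/mol.
OSPE = CFSE(oct) − CFSE(tet) = -72 − (-48) = -24 kJ/mol.

-24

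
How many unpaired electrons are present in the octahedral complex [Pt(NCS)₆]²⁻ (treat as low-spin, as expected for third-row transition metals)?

Each NCS⁻ contributes -1; 6 × (-1) = -6. With overall charge -2, Pt is in the +4 oxidation state.
Group 10 minus oxidation state +4 gives a d⁶ configuration for Pt⁴⁺.
Configuration: t2g^6 e_g^0, giving 0 unpaired electrons.

0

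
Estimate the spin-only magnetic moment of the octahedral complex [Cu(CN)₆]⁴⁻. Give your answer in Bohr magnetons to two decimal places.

1.73 Bohr magnetons

Each CN⁻ contributes -1; 6 × (-1) = -6. With overall charge -4, Cu is in the +2 oxidation state.
Group 11 minus oxidation state +2 gives a d⁹ configuration for Cu²⁺.
Configuration: t₂g⁶ eg³ → 1 unpaired electron.
μ(spin-only) = √[1(1+2)] = √3 ≈ 1.73 Bohr magnetons.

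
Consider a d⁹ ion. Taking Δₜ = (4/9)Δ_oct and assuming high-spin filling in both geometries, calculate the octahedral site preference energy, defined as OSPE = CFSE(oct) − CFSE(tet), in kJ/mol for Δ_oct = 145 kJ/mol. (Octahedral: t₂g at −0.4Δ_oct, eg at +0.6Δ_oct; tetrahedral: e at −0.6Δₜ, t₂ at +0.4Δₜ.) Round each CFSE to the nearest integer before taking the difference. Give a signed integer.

-61

Octahedral high-spin t2g^6 e_g^3: CFSE = -0.6 × 145 = -87 kJ/mol.
Tetrahedral: e^4 t2^5, CFSE = 4(−0.6) + 5(+0.4) = -0.4Δₜ = -0.4 × (4/9) × 145 = -26 kJ/mol.
Subtracting, OSPE = -87 − (-26) = -61 kJ/mol.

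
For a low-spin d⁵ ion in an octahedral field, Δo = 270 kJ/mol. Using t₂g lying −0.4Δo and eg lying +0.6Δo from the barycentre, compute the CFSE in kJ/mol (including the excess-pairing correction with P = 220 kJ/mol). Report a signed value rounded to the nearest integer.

-100

Electron filling gives t₂g⁵ eg⁰.
CFSE(orbital) = 5×(-0.4Δo) + 0×(0.6Δo) = -2.0Δo; with Δo = 270 kJ/mol that is -540 kJ/mol.
Relative to high-spin t₂g³ eg² (0 paired), the low-spin configuration has 2 additional pairs, contributing +2 × 220 = +440 kJ/mol.
Overall CFSE = -540 + 440 = -100 kJ/mol.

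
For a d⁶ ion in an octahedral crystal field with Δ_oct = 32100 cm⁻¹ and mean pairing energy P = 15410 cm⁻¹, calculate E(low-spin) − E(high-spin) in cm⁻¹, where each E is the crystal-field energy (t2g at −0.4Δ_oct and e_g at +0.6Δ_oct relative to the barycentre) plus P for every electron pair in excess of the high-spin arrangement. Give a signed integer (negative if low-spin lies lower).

High-spin: t2g^4 e_g^2, CFSE = -0.4Δ_oct = -12840 cm⁻¹.
For low-spin the configuration is t2g^6 e_g^0: orbital energy -2.4 × 32100 = -77040 cm⁻¹, and 2 additional pairs relative to high-spin add 30820 cm⁻¹, giving -46220 cm⁻¹.
E(LS) − E(HS) = -46220 − (-12840) = -33380 cm⁻¹.

-33380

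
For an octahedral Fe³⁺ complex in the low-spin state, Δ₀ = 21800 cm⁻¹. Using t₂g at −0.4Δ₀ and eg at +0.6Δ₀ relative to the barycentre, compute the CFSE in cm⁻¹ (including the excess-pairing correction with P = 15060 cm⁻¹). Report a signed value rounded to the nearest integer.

-13480

Fe sits in group 8; removing 3 electrons leaves Fe³⁺ with 8 − 3 = 5 d electrons.
The d⁵ electrons fill as t₂g⁵ eg⁰.
Orbital CFSE = 5(-0.4) + 0(0.6) = -2.0Δ₀ = -2.0 × 21800 = -43600 cm⁻¹.
Relative to high-spin t₂g³ eg² (0 paired), the low-spin configuration has 2 additional pairs, contributing +2 × 15060 = +30120 cm⁻¹.
Overall CFSE = -43600 + 30120 = -13480 cm⁻¹.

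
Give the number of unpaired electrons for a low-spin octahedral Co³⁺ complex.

Group 9 minus oxidation state +3 gives a d⁶ configuration for Co³⁺.
Configuration: t2g^6 e_g^0, giving 0 unpaired electrons.

0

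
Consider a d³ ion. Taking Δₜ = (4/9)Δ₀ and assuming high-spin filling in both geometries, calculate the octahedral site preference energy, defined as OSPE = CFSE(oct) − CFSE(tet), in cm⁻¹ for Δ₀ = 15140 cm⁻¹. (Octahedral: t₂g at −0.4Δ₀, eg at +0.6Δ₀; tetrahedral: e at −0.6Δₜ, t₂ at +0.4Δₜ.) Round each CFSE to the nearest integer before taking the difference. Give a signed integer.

-12785

Octahedral high-spin t₂g³ eg⁰: CFSE = -1.2 × 15140 = -18168 cm⁻¹.
Tetrahedral e² t₂¹ gives -0.8Δₜ = -0.8 × (4/9) × 15140 = -5383 cm⁻¹.
OSPE = -18168 − (-5383) = -12785 cm⁻¹.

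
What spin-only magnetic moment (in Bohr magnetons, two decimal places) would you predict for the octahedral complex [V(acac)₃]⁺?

1.73 Bohr magnetons

Each acac⁻ contributes -1; 3 × (-1) = -3. With overall charge +1, V is in the +4 oxidation state.
V⁴⁺: group 5, so d-count = 5 − 4 = 1.
Configuration: t₂g¹ eg⁰ → 1 unpaired electron.
μ(spin-only) = √[1(1+2)] = √3 ≈ 1.73 Bohr magnetons.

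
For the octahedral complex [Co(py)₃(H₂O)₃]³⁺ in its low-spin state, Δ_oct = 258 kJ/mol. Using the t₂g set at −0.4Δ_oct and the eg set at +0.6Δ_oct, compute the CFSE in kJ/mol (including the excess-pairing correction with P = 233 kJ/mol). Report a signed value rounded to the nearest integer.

-153

Ligand charges: 3×(+0) from py and 3×(+0) from H₂O sum to +0; with overall charge +3, Co is +3.
Co is in group 9, so Co³⁺ is d⁶ (9 − 3 = 6).
Electron filling gives t₂g⁶ eg⁰.
The orbital stabilization is -2.4Δ_oct = -2.4 × 258 = -619 kJ/mol.
Pairing penalty: 3 pairs vs 1 in the high-spin reference → 2 extra × P = 466 kJ/mol.
Combining: -619 + 466 = -153 kJ/mol.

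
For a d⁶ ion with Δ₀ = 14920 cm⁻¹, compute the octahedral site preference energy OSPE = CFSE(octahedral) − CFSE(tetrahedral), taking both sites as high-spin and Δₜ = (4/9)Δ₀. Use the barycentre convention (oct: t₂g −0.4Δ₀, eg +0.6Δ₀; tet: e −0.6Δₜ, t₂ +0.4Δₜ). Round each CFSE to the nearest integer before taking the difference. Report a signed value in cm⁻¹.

-1989

Octahedral high-spin t₂g⁴ eg²: CFSE = -0.4 × 14920 = -5968 cm⁻¹.
Tetrahedral e³ t₂³ gives -0.6Δₜ = -0.6 × (4/9) × 14920 = -3979 cm⁻¹.
OSPE = CFSE(oct) − CFSE(tet) = -5968 − (-3979) = -1989 cm⁻¹.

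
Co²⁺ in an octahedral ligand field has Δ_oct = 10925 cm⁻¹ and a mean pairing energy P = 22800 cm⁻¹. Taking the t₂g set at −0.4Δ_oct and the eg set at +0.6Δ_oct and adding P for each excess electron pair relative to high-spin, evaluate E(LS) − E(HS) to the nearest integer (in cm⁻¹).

11875

Co sits in group 9; removing 2 electrons leaves Co²⁺ with 9 − 2 = 7 d electrons.
High-spin d⁷ fills as t₂g⁵ eg² with CFSE 5(−0.4) + 2(+0.6) = -0.8Δ_oct = -8740 cm⁻¹.
Low-spin: t₂g⁶ eg¹, orbital CFSE = -1.8Δ_oct = -19665 cm⁻¹; plus 1 excess pair × P = +22800 cm⁻¹; total 3135 cm⁻¹.
E(LS) − E(HS) = 3135 − (-8740) = 11875 cm⁻¹.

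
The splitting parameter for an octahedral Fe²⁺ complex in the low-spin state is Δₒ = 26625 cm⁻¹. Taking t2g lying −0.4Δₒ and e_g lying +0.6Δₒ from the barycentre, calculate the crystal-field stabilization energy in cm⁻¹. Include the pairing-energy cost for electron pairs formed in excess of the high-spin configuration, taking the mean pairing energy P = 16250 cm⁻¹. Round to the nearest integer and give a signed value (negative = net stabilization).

Fe sits in group 8; removing 2 electrons leaves Fe²⁺ with 8 − 2 = 6 d electrons.
Configuration: t2g^6 e_g^0.
The orbital stabilization is -2.4Δₒ = -2.4 × 26625 = -63900 cm⁻¹.
High-spin d⁶ would be t2g^4 e_g^2 with 1 pair; low-spin has 3, so 2 excess pairs cost +2P = +32500 cm⁻¹.
Combining: -63900 + 32500 = -31400 cm⁻¹.

-31400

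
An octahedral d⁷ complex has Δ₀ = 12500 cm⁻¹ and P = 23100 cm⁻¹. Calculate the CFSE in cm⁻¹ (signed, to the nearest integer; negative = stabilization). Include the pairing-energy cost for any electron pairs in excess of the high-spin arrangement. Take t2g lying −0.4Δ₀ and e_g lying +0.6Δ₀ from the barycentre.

Δ₀ < P, so pairing is avoided: the ground state is high-spin.
Configuration: t2g^5 e_g^2.
Orbital CFSE = -0.8Δ₀ = -0.8 × 12500 = -10000 cm⁻¹.
High-spin has no excess pairs, so no pairing correction applies.

-10000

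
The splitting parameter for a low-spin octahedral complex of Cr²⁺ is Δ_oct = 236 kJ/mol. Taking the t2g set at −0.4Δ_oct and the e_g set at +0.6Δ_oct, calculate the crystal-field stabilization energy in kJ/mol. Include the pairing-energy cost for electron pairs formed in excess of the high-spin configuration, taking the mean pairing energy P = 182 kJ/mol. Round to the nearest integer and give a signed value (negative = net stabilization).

Group 6 minus oxidation state +2 gives a d⁴ configuration for Cr²⁺.
Configuration: t2g^4 e_g^0.
The orbital stabilization is -1.6Δ_oct = -1.6 × 236 = -378 kJ/mol.
Relative to high-spin t2g^3 e_g^1 (0 paired), the low-spin configuration has 1 additional pair, contributing +1 × 182 = +182 kJ/mol.
Combining: -378 + 182 = -196 kJ/mol.

-196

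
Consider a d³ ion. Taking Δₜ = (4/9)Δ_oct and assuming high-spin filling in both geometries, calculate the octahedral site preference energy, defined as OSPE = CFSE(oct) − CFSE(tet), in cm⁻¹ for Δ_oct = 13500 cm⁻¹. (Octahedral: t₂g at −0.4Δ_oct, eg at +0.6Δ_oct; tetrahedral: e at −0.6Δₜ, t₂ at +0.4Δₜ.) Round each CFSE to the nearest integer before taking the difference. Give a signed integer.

-11400

In an octahedral site d³ (HS) is t₂g³ eg⁰, giving CFSE(oct) = -1.2Δ_oct = -16200 cm⁻¹.
In a tetrahedral site the filling is e² t₂¹: CFSE(tet) = -0.8Δₜ = -0.8 × (4/9)(13500) = -4800 cm⁻¹.
OSPE = CFSE(oct) − CFSE(tet) = -16200 − (-4800) = -11400 cm⁻¹.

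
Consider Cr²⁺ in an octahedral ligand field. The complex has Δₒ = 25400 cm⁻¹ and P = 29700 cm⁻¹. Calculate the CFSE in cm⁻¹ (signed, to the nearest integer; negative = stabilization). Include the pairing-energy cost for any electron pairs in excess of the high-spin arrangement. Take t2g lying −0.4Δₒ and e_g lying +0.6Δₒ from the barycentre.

-15240

Cr²⁺: group 6, so d-count = 6 − 2 = 4.
Since Δₒ = 25400 cm⁻¹ < P = 29700 cm⁻¹, the complex adopts the high-spin configuration.
Configuration: t2g^3 e_g^1.
Orbital CFSE = -0.6Δₒ = -0.6 × 25400 = -15240 cm⁻¹.
High-spin has no excess pairs, so no pairing correction applies.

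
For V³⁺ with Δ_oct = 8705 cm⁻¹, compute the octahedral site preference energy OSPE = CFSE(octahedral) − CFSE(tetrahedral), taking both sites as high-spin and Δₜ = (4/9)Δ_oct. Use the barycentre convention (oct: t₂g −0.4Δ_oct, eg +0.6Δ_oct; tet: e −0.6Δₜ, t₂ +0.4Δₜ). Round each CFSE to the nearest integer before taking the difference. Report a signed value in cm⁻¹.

Group 5 minus oxidation state +3 gives a d² configuration for V³⁺.
Octahedral high-spin t₂g² eg⁰: CFSE = -0.8 × 8705 = -6964 cm⁻¹.
In a tetrahedral site the filling is e² t₂⁰: CFSE(tet) = -1.2Δₜ = -1.2 × (4/9)(8705) = -4643 cm⁻¹.
Subtracting, OSPE = -6964 − (-4643) = -2321 cm⁻¹.

-2321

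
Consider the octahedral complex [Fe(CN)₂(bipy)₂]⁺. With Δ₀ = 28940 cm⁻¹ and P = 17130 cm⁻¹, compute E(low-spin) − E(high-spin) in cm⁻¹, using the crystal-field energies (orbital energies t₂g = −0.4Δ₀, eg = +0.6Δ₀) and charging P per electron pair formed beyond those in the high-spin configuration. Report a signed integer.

-23620

Ligand charges: 2×(-1) from CN⁻ and 2×(+0) from bipy sum to -2; with overall charge +1, Fe is +3.
Fe sits in group 8; removing 3 electrons leaves Fe³⁺ with 8 − 3 = 5 d electrons.
In the high-spin limit (t₂g³ eg²) the orbital term is 0.0Δ₀ = 0 cm⁻¹, with no excess pairing.
Low-spin: t₂g⁵ eg⁰, orbital CFSE = -2.0Δ₀ = -57880 cm⁻¹; plus 2 excess pairs × P = +34260 cm⁻¹; total -23620 cm⁻¹.
E(LS) − E(HS) = -23620 − (0) = -23620 cm⁻¹.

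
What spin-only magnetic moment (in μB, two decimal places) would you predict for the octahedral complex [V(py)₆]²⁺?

py is neutral, so the +2 overall charge sits on V: oxidation state +2.
V sits in group 5; removing 2 electrons leaves V²⁺ with 5 − 2 = 3 d electrons.
Configuration: t₂g³ eg⁰ → 3 unpaired electrons.
μ(spin-only) = √[3(3+2)] = √15 ≈ 3.87 μB.

3.87 μB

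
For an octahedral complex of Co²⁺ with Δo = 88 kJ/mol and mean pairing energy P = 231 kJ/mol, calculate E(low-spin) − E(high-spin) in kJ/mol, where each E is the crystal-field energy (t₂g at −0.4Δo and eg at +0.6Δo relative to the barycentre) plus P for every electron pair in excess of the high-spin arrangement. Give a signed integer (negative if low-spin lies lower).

143

Co²⁺: group 9, so d-count = 9 − 2 = 7.
High-spin d⁷ fills as t₂g⁵ eg² with CFSE 5(−0.4) + 2(+0.6) = -0.8Δo = -70 kJ/mol.
For low-spin the configuration is t₂g⁶ eg¹: orbital energy -1.8 × 88 = -158 kJ/mol, and 1 additional pair relative to high-spin adds 231 kJ/mol, giving 73 kJ/mol.
E(LS) − E(HS) = 73 − (-70) = 143 kJ/mol.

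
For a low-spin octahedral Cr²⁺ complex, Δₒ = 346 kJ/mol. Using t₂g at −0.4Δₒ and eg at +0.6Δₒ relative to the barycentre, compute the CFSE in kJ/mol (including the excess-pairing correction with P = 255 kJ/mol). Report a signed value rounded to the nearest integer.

Cr sits in group 6; removing 2 electrons leaves Cr²⁺ with 6 − 2 = 4 d electrons.
Electron filling gives t₂g⁴ eg⁰.
The orbital stabilization is -1.6Δₒ = -1.6 × 346 = -554 kJ/mol.
High-spin d⁴ would be t₂g³ eg¹ with 0 pairs; low-spin has 1, so 1 excess pair costs +1P = +255 kJ/mol.
Overall CFSE = -554 + 255 = -299 kJ/mol.

-299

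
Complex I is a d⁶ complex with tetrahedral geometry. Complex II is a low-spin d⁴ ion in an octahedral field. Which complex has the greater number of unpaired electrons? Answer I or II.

I: Tetrahedral fields are weak (Δₜ ≈ 4/9 Δₒ), so electrons fill high-spin; e³ t₂³ → 4 unpaired.
II: t₂g⁴ eg⁰ → 2 unpaired.
So I has more unpaired electrons.

I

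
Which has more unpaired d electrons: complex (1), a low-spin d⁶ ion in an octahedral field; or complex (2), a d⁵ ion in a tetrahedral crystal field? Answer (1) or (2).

(1): t2g^6 e_g^0 → 0 unpaired.
(2): With tetrahedral geometry the complex is necessarily high-spin; e² t₂³ → 5 unpaired.
So (2) has more unpaired electrons.

(2)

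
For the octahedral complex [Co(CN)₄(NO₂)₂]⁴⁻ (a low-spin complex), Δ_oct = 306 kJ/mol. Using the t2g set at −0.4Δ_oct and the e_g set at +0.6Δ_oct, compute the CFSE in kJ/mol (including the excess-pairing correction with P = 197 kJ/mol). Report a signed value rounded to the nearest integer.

-354

Ligand charges: 4×(-1) from CN⁻ and 2×(-1) from NO₂⁻ sum to -6; with overall charge -4, Co is +2.
Co²⁺: group 9, so d-count = 9 − 2 = 7.
Configuration: t2g^6 e_g^1.
The orbital stabilization is -1.8Δ_oct = -1.8 × 306 = -551 kJ/mol.
Pairing penalty: 3 pairs vs 2 in the high-spin reference → 1 extra × P = 197 kJ/mol.
Overall CFSE = -551 + 197 = -354 kJ/mol.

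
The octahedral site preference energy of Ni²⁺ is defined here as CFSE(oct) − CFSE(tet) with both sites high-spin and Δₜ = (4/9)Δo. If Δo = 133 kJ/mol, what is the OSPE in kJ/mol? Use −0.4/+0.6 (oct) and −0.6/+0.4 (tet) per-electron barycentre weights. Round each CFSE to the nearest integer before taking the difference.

Group 10 minus oxidation state +2 gives a d⁸ configuration for Ni²⁺.
Octahedral high-spin t₂g⁶ eg²: CFSE = -1.2 × 133 = -160 kJ/mol.
Tetrahedral: e⁴ t₂⁴, CFSE = 4(−0.6) + 4(+0.4) = -0.8Δₜ = -0.8 × (4/9) × 133 = -47 kJ/mol.
OSPE = -160 − (-47) = -113 kJ/mol.

-113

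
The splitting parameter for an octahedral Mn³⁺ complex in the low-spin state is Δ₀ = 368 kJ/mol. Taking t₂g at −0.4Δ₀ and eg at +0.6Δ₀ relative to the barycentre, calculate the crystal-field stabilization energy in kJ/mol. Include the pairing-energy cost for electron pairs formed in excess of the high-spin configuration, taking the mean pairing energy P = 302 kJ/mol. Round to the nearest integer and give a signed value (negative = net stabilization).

-287

Mn sits in group 7; removing 3 electrons leaves Mn³⁺ with 7 − 3 = 4 d electrons.
Configuration: t₂g⁴ eg⁰.
The orbital stabilization is -1.6Δ₀ = -1.6 × 368 = -589 kJ/mol.
Pairing penalty: 1 pair vs 0 in the high-spin reference → 1 extra × P = 302 kJ/mol.
Overall CFSE = -589 + 302 = -287 kJ/mol.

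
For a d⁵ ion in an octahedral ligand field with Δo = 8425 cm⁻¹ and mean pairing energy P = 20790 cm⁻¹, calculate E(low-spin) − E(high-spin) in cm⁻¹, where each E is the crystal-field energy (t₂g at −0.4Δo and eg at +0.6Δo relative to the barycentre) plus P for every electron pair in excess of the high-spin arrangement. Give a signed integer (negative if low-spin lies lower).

In the high-spin limit (t₂g³ eg²) the orbital term is 0.0Δo = 0 cm⁻¹, with no excess pairing.
For low-spin the configuration is t₂g⁵ eg⁰: orbital energy -2.0 × 8425 = -16850 cm⁻¹, and 2 additional pairs relative to high-spin add 41580 cm⁻¹, giving 24730 cm⁻¹.
The difference is 24730 − (0) = 24730 cm⁻¹, so high-spin lies lower.

24730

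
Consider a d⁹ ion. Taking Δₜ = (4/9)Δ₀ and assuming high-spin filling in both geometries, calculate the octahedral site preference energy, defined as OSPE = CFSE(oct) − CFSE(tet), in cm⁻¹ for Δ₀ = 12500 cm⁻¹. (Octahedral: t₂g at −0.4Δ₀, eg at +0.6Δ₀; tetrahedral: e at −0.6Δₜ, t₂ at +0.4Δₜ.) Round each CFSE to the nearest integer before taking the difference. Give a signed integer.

-5278

Octahedral (high-spin): t₂g⁶ eg³, CFSE = 6(−0.4) + 3(+0.6) = -0.6Δ₀ = -0.6 × 12500 = -7500 cm⁻¹.
In a tetrahedral site the filling is e⁴ t₂⁵: CFSE(tet) = -0.4Δₜ = -0.4 × (4/9)(12500) = -2222 cm⁻¹.
OSPE = -7500 − (-2222) = -5278 cm⁻¹.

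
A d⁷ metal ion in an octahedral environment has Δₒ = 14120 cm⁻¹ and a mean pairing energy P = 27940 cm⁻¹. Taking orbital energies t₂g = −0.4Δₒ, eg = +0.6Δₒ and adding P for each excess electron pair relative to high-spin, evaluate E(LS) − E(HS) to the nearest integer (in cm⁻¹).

13820

High-spin: t₂g⁵ eg², CFSE = -0.8Δₒ = -11296 cm⁻¹.
Low-spin: t₂g⁶ eg¹, orbital CFSE = -1.8Δₒ = -25416 cm⁻¹; plus 1 excess pair × P = +27940 cm⁻¹; total 2524 cm⁻¹.
The difference is 2524 − (-11296) = 13820 cm⁻¹, so high-spin lies lower.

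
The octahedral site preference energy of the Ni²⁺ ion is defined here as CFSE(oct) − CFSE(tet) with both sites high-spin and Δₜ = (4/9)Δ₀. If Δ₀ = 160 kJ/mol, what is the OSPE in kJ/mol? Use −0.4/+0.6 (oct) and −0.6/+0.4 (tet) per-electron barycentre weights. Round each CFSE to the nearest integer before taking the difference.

-135

Ni²⁺: group 10, so d-count = 10 − 2 = 8.
In an octahedral site d⁸ (HS) is t₂g⁶ eg², giving CFSE(oct) = -1.2Δ₀ = -192 kJ/mol.
Tetrahedral e⁴ t₂⁴ gives -0.8Δₜ = -0.8 × (4/9) × 160 = -57 kJ/mol.
OSPE = CFSE(oct) − CFSE(tet) = -192 − (-57) = -135 kJ/mol.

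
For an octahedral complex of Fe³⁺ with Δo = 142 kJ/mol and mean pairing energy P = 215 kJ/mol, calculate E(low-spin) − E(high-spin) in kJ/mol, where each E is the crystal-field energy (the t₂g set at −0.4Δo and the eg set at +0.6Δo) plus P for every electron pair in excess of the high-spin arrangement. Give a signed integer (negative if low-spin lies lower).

146

Fe is in group 8, so Fe³⁺ is d⁵ (8 − 3 = 5).
In the high-spin limit (t₂g³ eg²) the orbital term is 0.0Δo = 0 kJ/mol, with no excess pairing.
For low-spin the configuration is t₂g⁵ eg⁰: orbital energy -2.0 × 142 = -284 kJ/mol, and 2 additional pairs relative to high-spin add 430 kJ/mol, giving 146 kJ/mol.
E(LS) − E(HS) = 146 − (0) = 146 kJ/mol.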